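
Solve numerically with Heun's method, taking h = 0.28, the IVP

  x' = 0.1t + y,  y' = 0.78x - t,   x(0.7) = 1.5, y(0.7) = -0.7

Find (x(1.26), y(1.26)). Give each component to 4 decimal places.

Heun on (x,y): k1 = f(t_n, state_n); k2 = f(t_n + h, state_n + h·k1); state_{n+1} = state_n + (h/2)·(k1 + k2).
0.700000: (1.500000, -0.700000)
  k1 = (-0.630000, 0.470000)
  predictor → (1.323600, -0.568400)
  k2 = (-0.470400, 0.052408)
  → (1.345944, -0.626863)
0.980000: (1.345944, -0.626863)
  k1 = (-0.528863, 0.069836)
  predictor → (1.197862, -0.607309)
  k2 = (-0.481309, -0.325667)
  → (1.204520, -0.662679)
(x(1.26), y(1.26)) ≈ (1.2045, -0.6627)

1.2045, -0.6627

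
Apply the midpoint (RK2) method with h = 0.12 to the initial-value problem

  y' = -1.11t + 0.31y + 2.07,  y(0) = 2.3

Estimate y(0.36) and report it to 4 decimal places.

Midpoint: k1 = f(t_n, y_n); k2 = f(t_n + h/2, y_n + (h/2)·k1); y_{n+1} = y_n + h·k2.
t=0.000000, y=2.300000:
  k1 = f(0.000000, 2.300000) = 2.783000
  k2 = f(0.060000, 2.466980) = 2.768164
  y ← 2.300000 + 0.12·2.768164 = 2.632180
t=0.120000, y=2.632180:
  k1 = f(0.120000, 2.632180) = 2.752776
  k2 = f(0.180000, 2.797346) = 2.737377
  y ← 2.632180 + 0.12·2.737377 = 2.960665
t=0.240000, y=2.960665:
  k1 = f(0.240000, 2.960665) = 2.721406
  k2 = f(0.300000, 3.123949) = 2.705424
  y ← 2.960665 + 0.12·2.705424 = 3.285316
y(0.36) ≈ 3.2853

3.2853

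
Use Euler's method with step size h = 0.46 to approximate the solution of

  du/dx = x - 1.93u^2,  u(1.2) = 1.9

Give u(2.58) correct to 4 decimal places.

Euler: u_{n+1} = u_n + h·f(x_n, u_n).
x=1.200000, u=1.900000: f=-5.767300 → u ← 1.900000 + 0.46·(-5.767300) = -0.752958
x=1.660000, u=-0.752958: f=0.565795 → u ← -0.752958 + 0.46·0.565795 = -0.492692
x=2.120000, u=-0.492692: f=1.651501 → u ← -0.492692 + 0.46·1.651501 = 0.266998
u(2.58) ≈ 0.2670

0.2670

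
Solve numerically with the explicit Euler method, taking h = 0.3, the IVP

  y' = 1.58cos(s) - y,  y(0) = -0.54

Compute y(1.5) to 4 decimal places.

0.7481

Euler: y_{n+1} = y_n + h·f(s_n, y_n).
s=0.000000, y=-0.540000: f=2.120000 → y ← -0.540000 + 0.3·2.120000 = 0.096000
s=0.300000, y=0.096000: f=1.413432 → y ← 0.096000 + 0.3·1.413432 = 0.520029
s=0.600000, y=0.520029: f=0.784001 → y ← 0.520029 + 0.3·0.784001 = 0.755230
s=0.900000, y=0.755230: f=0.226914 → y ← 0.755230 + 0.3·0.226914 = 0.823304
s=1.200000, y=0.823304: f=-0.250779 → y ← 0.823304 + 0.3·(-0.250779) = 0.748070
y(1.5) ≈ 0.7481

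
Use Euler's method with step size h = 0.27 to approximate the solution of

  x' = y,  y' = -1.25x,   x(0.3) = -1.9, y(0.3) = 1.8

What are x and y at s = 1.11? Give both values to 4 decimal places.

Euler on (x,y): x_{n+1} = x_n + h·x', y_{n+1} = y_n + h·y'.
0.300000: (-1.900000, 1.800000); f=(1.800000, 2.375000) → (-1.414000, 2.441250)
0.570000: (-1.414000, 2.441250); f=(2.441250, 1.767500) → (-0.754862, 2.918475)
0.840000: (-0.754862, 2.918475); f=(2.918475, 0.943578) → (0.033126, 3.173241)
(x(1.11), y(1.11)) ≈ (0.0331, 3.1732)

0.0331, 3.1732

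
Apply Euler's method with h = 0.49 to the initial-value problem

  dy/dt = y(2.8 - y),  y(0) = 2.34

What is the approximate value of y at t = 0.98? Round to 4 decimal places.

Euler: y_{n+1} = y_n + h·f(t_n, y_n).
t=0.000000, y=2.340000: f=1.076400 → y ← 2.340000 + 0.49·1.076400 = 2.867436
t=0.490000, y=2.867436: f=-0.193368 → y ← 2.867436 + 0.49·(-0.193368) = 2.772685
y(0.98) ≈ 2.7727

2.7727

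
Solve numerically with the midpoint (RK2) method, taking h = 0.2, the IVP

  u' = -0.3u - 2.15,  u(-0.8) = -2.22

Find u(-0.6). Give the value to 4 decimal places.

Midpoint: k1 = f(t_n, u_n); k2 = f(t_n + h/2, u_n + (h/2)·k1); u_{n+1} = u_n + h·k2.
t=-0.800000, u=-2.220000:
  k1 = f(-0.800000, -2.220000) = -1.484000
  k2 = f(-0.700000, -2.368400) = -1.439480
  u ← -2.220000 + 0.2·(-1.439480) = -2.507896
u(-0.6) ≈ -2.5079

-2.5079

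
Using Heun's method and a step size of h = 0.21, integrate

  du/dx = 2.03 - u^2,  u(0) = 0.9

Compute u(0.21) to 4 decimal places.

Heun: k1 = f(x_n, u_n); k2 = f(x_n + h, u_n + h·k1); u_{n+1} = u_n + (h/2)·(k1 + k2).
x=0.000000, u=0.900000:
  k1 = f(0.000000, 0.900000) = 1.220000
  k2 = f(0.210000, 1.156200) = 0.693202
  u ← 0.900000 + (0.21/2)·(1.220000 + 0.693202) = 1.100886
u(0.21) ≈ 1.1009

1.1009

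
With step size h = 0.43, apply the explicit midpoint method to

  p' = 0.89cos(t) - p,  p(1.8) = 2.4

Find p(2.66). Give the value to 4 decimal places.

0.7135

Midpoint: k1 = f(t_n, p_n); k2 = f(t_n + h/2, p_n + (h/2)·k1); p_{n+1} = p_n + h·k2.
t=1.800000, p=2.400000:
  k1 = f(1.800000, 2.400000) = -2.602210
  k2 = f(2.015000, 1.840525) = -2.222993
  p ← 2.400000 + 0.43·(-2.222993) = 1.444113
t=2.230000, p=1.444113:
  k1 = f(2.230000, 1.444113) = -1.989227
  k2 = f(2.445000, 1.016429) = -1.699089
  p ← 1.444113 + 0.43·(-1.699089) = 0.713505
p(2.66) ≈ 0.7135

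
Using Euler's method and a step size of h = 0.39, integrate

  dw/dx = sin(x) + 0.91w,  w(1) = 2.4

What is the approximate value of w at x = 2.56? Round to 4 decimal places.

10.4475

Euler: w_{n+1} = w_n + h·f(x_n, w_n).
x=1.000000, w=2.400000: f=3.025471 → w ← 2.400000 + 0.39·3.025471 = 3.579934
x=1.390000, w=3.579934: f=4.241440 → w ← 3.579934 + 0.39·4.241440 = 5.234095
x=1.780000, w=5.234095: f=5.741223 → w ← 5.234095 + 0.39·5.741223 = 7.473173
x=2.170000, w=7.473173: f=7.626372 → w ← 7.473173 + 0.39·7.626372 = 10.447458
w(2.56) ≈ 10.4475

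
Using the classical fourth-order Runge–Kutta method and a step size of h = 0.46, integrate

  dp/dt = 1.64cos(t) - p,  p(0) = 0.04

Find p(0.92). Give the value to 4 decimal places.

0.8378

RK4: k1 = f(t_n, p_n); k2 = f(t_n + h/2, p_n + (h/2)·k1); k3 = f(t_n + h/2, p_n + (h/2)·k2); k4 = f(t_n + h, p_n + h·k3); p_{n+1} = p_n + (h/6)·(k1 + 2k2 + 2k3 + k4).
t=0.000000, p=0.040000:
  k1 = f(0.000000, 0.040000) = 1.600000
  k2 = f(0.230000, 0.408000) = 1.188813
  k3 = f(0.230000, 0.313427) = 1.283386
  k4 = f(0.460000, 0.630358) = 0.839169
  p ← 0.040000 + (0.46/6)·(k1 + 2k2 + 2k3 + k4) = 0.606073
t=0.460000, p=0.606073:
  k1 = f(0.460000, 0.606073) = 0.863453
  k2 = f(0.690000, 0.804668) = 0.460176
  k3 = f(0.690000, 0.711914) = 0.552930
  k4 = f(0.920000, 0.860421) = 0.133124
  p ← 0.606073 + (0.46/6)·(k1 + 2k2 + 2k3 + k4) = 0.837820
p(0.92) ≈ 0.8378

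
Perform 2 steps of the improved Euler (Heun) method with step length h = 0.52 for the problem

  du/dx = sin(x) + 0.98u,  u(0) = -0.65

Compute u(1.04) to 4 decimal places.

-1.1160

Heun: k1 = f(x_n, u_n); k2 = f(x_n + h, u_n + h·k1); u_{n+1} = u_n + (h/2)·(k1 + k2).
x=0.000000, u=-0.650000:
  k1 = f(0.000000, -0.650000) = -0.637000
  k2 = f(0.520000, -0.981240) = -0.464735
  u ← -0.650000 + (0.52/2)·(-0.637000 + (-0.464735)) = -0.936451
x=0.520000, u=-0.936451:
  k1 = f(0.520000, -0.936451) = -0.420842
  k2 = f(1.040000, -1.155289) = -0.269779
  u ← -0.936451 + (0.52/2)·(-0.420842 + (-0.269779)) = -1.116013
u(1.04) ≈ -1.1160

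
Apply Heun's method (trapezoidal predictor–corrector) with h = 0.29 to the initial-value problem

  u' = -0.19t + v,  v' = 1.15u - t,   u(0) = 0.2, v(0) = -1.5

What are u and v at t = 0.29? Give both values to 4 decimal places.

-0.2333, -1.5479

Heun on (u,v): k1 = f(t_n, state_n); k2 = f(t_n + h, state_n + h·k1); state_{n+1} = state_n + (h/2)·(k1 + k2).
0.000000: (0.200000, -1.500000)
  k1 = (-1.500000, 0.230000)
  predictor → (-0.235000, -1.433300)
  k2 = (-1.488400, -0.560250)
  → (-0.233318, -1.547886)
(u(0.29), v(0.29)) ≈ (-0.2333, -1.5479)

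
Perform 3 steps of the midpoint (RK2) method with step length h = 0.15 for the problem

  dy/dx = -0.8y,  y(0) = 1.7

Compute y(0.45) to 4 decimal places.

1.1872

Midpoint: k1 = f(x_n, y_n); k2 = f(x_n + h/2, y_n + (h/2)·k1); y_{n+1} = y_n + h·k2.
x=0.000000, y=1.700000:
  k1 = f(0.000000, 1.700000) = -1.360000
  k2 = f(0.075000, 1.598000) = -1.278400
  y ← 1.700000 + 0.15·(-1.278400) = 1.508240
x=0.150000, y=1.508240:
  k1 = f(0.150000, 1.508240) = -1.206592
  k2 = f(0.225000, 1.417746) = -1.134196
  y ← 1.508240 + 0.15·(-1.134196) = 1.338111
x=0.300000, y=1.338111:
  k1 = f(0.300000, 1.338111) = -1.070488
  k2 = f(0.375000, 1.257824) = -1.006259
  y ← 1.338111 + 0.15·(-1.006259) = 1.187172
y(0.45) ≈ 1.1872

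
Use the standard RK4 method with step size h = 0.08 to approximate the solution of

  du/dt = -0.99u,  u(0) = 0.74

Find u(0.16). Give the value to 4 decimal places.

RK4: k1 = f(t_n, u_n); k2 = f(t_n + h/2, u_n + (h/2)·k1); k3 = f(t_n + h/2, u_n + (h/2)·k2); k4 = f(t_n + h, u_n + h·k3); u_{n+1} = u_n + (h/6)·(k1 + 2k2 + 2k3 + k4).
t=0.000000, u=0.740000:
  k1 = f(0.000000, 0.740000) = -0.732600
  k2 = f(0.040000, 0.710696) = -0.703589
  k3 = f(0.040000, 0.711856) = -0.704738
  k4 = f(0.080000, 0.683621) = -0.676785
  u ← 0.740000 + (0.08/6)·(k1 + 2k2 + 2k3 + k4) = 0.683653
t=0.080000, u=0.683653:
  k1 = f(0.080000, 0.683653) = -0.676816
  k2 = f(0.120000, 0.656580) = -0.650014
  k3 = f(0.120000, 0.657652) = -0.651076
  k4 = f(0.160000, 0.631567) = -0.625251
  u ← 0.683653 + (0.08/6)·(k1 + 2k2 + 2k3 + k4) = 0.631596
u(0.16) ≈ 0.6316

0.6316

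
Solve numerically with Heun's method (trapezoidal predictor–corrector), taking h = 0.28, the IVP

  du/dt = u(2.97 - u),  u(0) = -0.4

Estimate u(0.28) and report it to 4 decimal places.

-0.9966

Heun: k1 = f(t_n, u_n); k2 = f(t_n + h, u_n + h·k1); u_{n+1} = u_n + (h/2)·(k1 + k2).
t=0.000000, u=-0.400000:
  k1 = f(0.000000, -0.400000) = -1.348000
  k2 = f(0.280000, -0.777440) = -2.913410
  u ← -0.400000 + (0.28/2)·(-1.348000 + (-2.913410)) = -0.996597
u(0.28) ≈ -0.9966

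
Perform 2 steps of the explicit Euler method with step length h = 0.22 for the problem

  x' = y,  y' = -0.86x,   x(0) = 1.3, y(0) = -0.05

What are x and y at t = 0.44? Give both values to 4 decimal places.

Euler on (x,y): x_{n+1} = x_n + h·x', y_{n+1} = y_n + h·y'.
0.000000: (1.300000, -0.050000); f=(-0.050000, -1.118000) → (1.289000, -0.295960)
0.220000: (1.289000, -0.295960); f=(-0.295960, -1.108540) → (1.223889, -0.539839)
(x(0.44), y(0.44)) ≈ (1.2239, -0.5398)

1.2239, -0.5398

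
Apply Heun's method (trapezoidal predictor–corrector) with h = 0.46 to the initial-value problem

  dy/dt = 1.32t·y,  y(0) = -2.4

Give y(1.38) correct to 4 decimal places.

Heun: k1 = f(t_n, y_n); k2 = f(t_n + h, y_n + h·k1); y_{n+1} = y_n + (h/2)·(k1 + k2).
t=0.000000, y=-2.400000:
  k1 = f(0.000000, -2.400000) = 0.000000
  k2 = f(0.460000, -2.400000) = -1.457280
  y ← -2.400000 + (0.46/2)·(0.000000 + (-1.457280)) = -2.735174
t=0.460000, y=-2.735174:
  k1 = f(0.460000, -2.735174) = -1.660798
  k2 = f(0.920000, -3.499141) = -4.249357
  y ← -2.735174 + (0.46/2)·(-1.660798 + (-4.249357)) = -4.094510
t=0.920000, y=-4.094510:
  k1 = f(0.920000, -4.094510) = -4.972373
  k2 = f(1.380000, -6.381802) = -11.625090
  y ← -4.094510 + (0.46/2)·(-4.972373 + (-11.625090)) = -7.911927
y(1.38) ≈ -7.9119

-7.9119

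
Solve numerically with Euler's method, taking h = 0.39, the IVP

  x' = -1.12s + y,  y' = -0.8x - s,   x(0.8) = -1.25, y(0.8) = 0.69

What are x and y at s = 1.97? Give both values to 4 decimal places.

Euler on (x,y): x_{n+1} = x_n + h·x', y_{n+1} = y_n + h·y'.
0.800000: (-1.250000, 0.690000); f=(-0.206000, 0.200000) → (-1.330340, 0.768000)
1.190000: (-1.330340, 0.768000); f=(-0.564800, -0.125728) → (-1.550612, 0.718966)
1.580000: (-1.550612, 0.718966); f=(-1.050634, -0.339510) → (-1.960359, 0.586557)
(x(1.97), y(1.97)) ≈ (-1.9604, 0.5866)

-1.9604, 0.5866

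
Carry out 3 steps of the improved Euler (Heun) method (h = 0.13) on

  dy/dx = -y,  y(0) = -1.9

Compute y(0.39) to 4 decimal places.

Heun: k1 = f(x_n, y_n); k2 = f(x_n + h, y_n + h·k1); y_{n+1} = y_n + (h/2)·(k1 + k2).
x=0.000000, y=-1.900000:
  k1 = f(0.000000, -1.900000) = 1.900000
  k2 = f(0.130000, -1.653000) = 1.653000
  y ← -1.900000 + (0.13/2)·(1.900000 + 1.653000) = -1.669055
x=0.130000, y=-1.669055:
  k1 = f(0.130000, -1.669055) = 1.669055
  k2 = f(0.260000, -1.452078) = 1.452078
  y ← -1.669055 + (0.13/2)·(1.669055 + 1.452078) = -1.466181
x=0.260000, y=-1.466181:
  k1 = f(0.260000, -1.466181) = 1.466181
  k2 = f(0.390000, -1.275578) = 1.275578
  y ← -1.466181 + (0.13/2)·(1.466181 + 1.275578) = -1.287967
y(0.39) ≈ -1.2880

-1.2880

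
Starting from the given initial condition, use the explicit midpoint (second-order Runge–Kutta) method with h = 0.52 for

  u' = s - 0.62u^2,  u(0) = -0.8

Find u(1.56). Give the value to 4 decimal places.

Midpoint: k1 = f(s_n, u_n); k2 = f(s_n + h/2, u_n + (h/2)·k1); u_{n+1} = u_n + h·k2.
s=0.000000, u=-0.800000:
  k1 = f(0.000000, -0.800000) = -0.396800
  k2 = f(0.260000, -0.903168) = -0.245742
  u ← -0.800000 + 0.52·(-0.245742) = -0.927786
s=0.520000, u=-0.927786:
  k1 = f(0.520000, -0.927786) = -0.013687
  k2 = f(0.780000, -0.931344) = 0.242210
  u ← -0.927786 + 0.52·0.242210 = -0.801836
s=1.040000, u=-0.801836:
  k1 = f(1.040000, -0.801836) = 0.641376
  k2 = f(1.300000, -0.635078) = 1.049939
  u ← -0.801836 + 0.52·1.049939 = -0.255868
u(1.56) ≈ -0.2559

-0.2559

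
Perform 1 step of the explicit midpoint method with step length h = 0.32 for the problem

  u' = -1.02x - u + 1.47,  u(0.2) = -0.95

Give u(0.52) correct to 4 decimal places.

-0.4066

Midpoint: k1 = f(x_n, u_n); k2 = f(x_n + h/2, u_n + (h/2)·k1); u_{n+1} = u_n + h·k2.
x=0.200000, u=-0.950000:
  k1 = f(0.200000, -0.950000) = 2.216000
  k2 = f(0.360000, -0.595440) = 1.698240
  u ← -0.950000 + 0.32·1.698240 = -0.406563
u(0.52) ≈ -0.4066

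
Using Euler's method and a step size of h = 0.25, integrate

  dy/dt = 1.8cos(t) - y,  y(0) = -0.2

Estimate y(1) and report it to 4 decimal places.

0.9973

Euler: y_{n+1} = y_n + h·f(t_n, y_n).
t=0.000000, y=-0.200000: f=2.000000 → y ← -0.200000 + 0.25·2.000000 = 0.300000
t=0.250000, y=0.300000: f=1.444042 → y ← 0.300000 + 0.25·1.444042 = 0.661011
t=0.500000, y=0.661011: f=0.918638 → y ← 0.661011 + 0.25·0.918638 = 0.890670
t=0.750000, y=0.890670: f=0.426370 → y ← 0.890670 + 0.25·0.426370 = 0.997263
y(1) ≈ 0.9973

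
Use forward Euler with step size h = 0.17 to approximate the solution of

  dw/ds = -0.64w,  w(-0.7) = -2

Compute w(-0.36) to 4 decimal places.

Euler: w_{n+1} = w_n + h·f(s_n, w_n).
s=-0.700000, w=-2.000000: f=1.280000 → w ← -2.000000 + 0.17·1.280000 = -1.782400
s=-0.530000, w=-1.782400: f=1.140736 → w ← -1.782400 + 0.17·1.140736 = -1.588475
w(-0.36) ≈ -1.5885

-1.5885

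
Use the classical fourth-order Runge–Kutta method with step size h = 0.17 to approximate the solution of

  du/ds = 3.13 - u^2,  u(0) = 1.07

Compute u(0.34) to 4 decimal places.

RK4: k1 = f(s_n, u_n); k2 = f(s_n + h/2, u_n + (h/2)·k1); k3 = f(s_n + h/2, u_n + (h/2)·k2); k4 = f(s_n + h, u_n + h·k3); u_{n+1} = u_n + (h/6)·(k1 + 2k2 + 2k3 + k4).
s=0.000000, u=1.070000:
  k1 = f(0.000000, 1.070000) = 1.985100
  k2 = f(0.085000, 1.238734) = 1.595539
  k3 = f(0.085000, 1.205621) = 1.676478
  k4 = f(0.170000, 1.355001) = 1.293971
  u ← 1.070000 + (0.17/6)·(k1 + 2k2 + 2k3 + k4) = 1.348321
s=0.170000, u=1.348321:
  k1 = f(0.170000, 1.348321) = 1.312030
  k2 = f(0.255000, 1.459844) = 0.998856
  k3 = f(0.255000, 1.433224) = 1.075869
  k4 = f(0.340000, 1.531219) = 0.785368
  u ← 1.348321 + (0.17/6)·(k1 + 2k2 + 2k3 + k4) = 1.525315
u(0.34) ≈ 1.5253

1.5253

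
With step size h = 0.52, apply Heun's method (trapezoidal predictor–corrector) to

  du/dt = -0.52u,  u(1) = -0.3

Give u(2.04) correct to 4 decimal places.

Heun: k1 = f(t_n, u_n); k2 = f(t_n + h, u_n + h·k1); u_{n+1} = u_n + (h/2)·(k1 + k2).
t=1.000000, u=-0.300000:
  k1 = f(1.000000, -0.300000) = 0.156000
  k2 = f(1.520000, -0.218880) = 0.113818
  u ← -0.300000 + (0.52/2)·(0.156000 + 0.113818) = -0.229847
t=1.520000, u=-0.229847:
  k1 = f(1.520000, -0.229847) = 0.119521
  k2 = f(2.040000, -0.167697) = 0.087202
  u ← -0.229847 + (0.52/2)·(0.119521 + 0.087202) = -0.176099
u(2.04) ≈ -0.1761

-0.1761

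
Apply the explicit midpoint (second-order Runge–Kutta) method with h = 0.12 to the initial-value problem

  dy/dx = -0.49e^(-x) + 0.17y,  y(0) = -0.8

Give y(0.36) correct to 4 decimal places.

-1.0035

Midpoint: k1 = f(x_n, y_n); k2 = f(x_n + h/2, y_n + (h/2)·k1); y_{n+1} = y_n + h·k2.
x=0.000000, y=-0.800000:
  k1 = f(0.000000, -0.800000) = -0.626000
  k2 = f(0.060000, -0.837560) = -0.603850
  y ← -0.800000 + 0.12·(-0.603850) = -0.872462
x=0.120000, y=-0.872462:
  k1 = f(0.120000, -0.872462) = -0.582910
  k2 = f(0.180000, -0.907437) = -0.563547
  y ← -0.872462 + 0.12·(-0.563547) = -0.940088
x=0.240000, y=-0.940088:
  k1 = f(0.240000, -0.940088) = -0.545263
  k2 = f(0.300000, -0.972803) = -0.528377
  y ← -0.940088 + 0.12·(-0.528377) = -1.003493
y(0.36) ≈ -1.0035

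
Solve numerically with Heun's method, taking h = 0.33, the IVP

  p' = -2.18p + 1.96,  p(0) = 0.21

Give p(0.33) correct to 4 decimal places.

Heun: k1 = f(t_n, p_n); k2 = f(t_n + h, p_n + h·k1); p_{n+1} = p_n + (h/2)·(k1 + k2).
t=0.000000, p=0.210000:
  k1 = f(0.000000, 0.210000) = 1.502200
  k2 = f(0.330000, 0.705726) = 0.421517
  p ← 0.210000 + (0.33/2)·(1.502200 + 0.421517) = 0.527413
p(0.33) ≈ 0.5274

0.5274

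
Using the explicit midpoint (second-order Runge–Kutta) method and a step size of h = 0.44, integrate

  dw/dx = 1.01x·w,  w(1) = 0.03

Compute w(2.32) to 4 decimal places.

0.2287

Midpoint: k1 = f(x_n, w_n); k2 = f(x_n + h/2, w_n + (h/2)·k1); w_{n+1} = w_n + h·k2.
x=1.000000, w=0.030000:
  k1 = f(1.000000, 0.030000) = 0.030300
  k2 = f(1.220000, 0.036666) = 0.045180
  w ← 0.030000 + 0.44·0.045180 = 0.049879
x=1.440000, w=0.049879:
  k1 = f(1.440000, 0.049879) = 0.072544
  k2 = f(1.660000, 0.065839) = 0.110385
  w ← 0.049879 + 0.44·0.110385 = 0.098449
x=1.880000, w=0.098449:
  k1 = f(1.880000, 0.098449) = 0.186934
  k2 = f(2.100000, 0.139574) = 0.296037
  w ← 0.098449 + 0.44·0.296037 = 0.228705
w(2.32) ≈ 0.2287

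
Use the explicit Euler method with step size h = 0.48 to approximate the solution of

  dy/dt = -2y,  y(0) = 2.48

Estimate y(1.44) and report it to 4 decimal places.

Euler: y_{n+1} = y_n + h·f(t_n, y_n).
t=0.000000, y=2.480000: f=-4.960000 → y ← 2.480000 + 0.48·(-4.960000) = 0.099200
t=0.480000, y=0.099200: f=-0.198400 → y ← 0.099200 + 0.48·(-0.198400) = 0.003968
t=0.960000, y=0.003968: f=-0.007936 → y ← 0.003968 + 0.48·(-0.007936) = 0.000159
y(1.44) ≈ 0.0002

0.0002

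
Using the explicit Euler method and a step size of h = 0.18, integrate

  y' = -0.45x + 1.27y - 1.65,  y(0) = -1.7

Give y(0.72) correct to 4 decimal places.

Euler: y_{n+1} = y_n + h·f(x_n, y_n).
x=0.000000, y=-1.700000: f=-3.809000 → y ← -1.700000 + 0.18·(-3.809000) = -2.385620
x=0.180000, y=-2.385620: f=-4.760737 → y ← -2.385620 + 0.18·(-4.760737) = -3.242553
x=0.360000, y=-3.242553: f=-5.930042 → y ← -3.242553 + 0.18·(-5.930042) = -4.309960
x=0.540000, y=-4.309960: f=-7.366650 → y ← -4.309960 + 0.18·(-7.366650) = -5.635957
y(0.72) ≈ -5.6360

-5.6360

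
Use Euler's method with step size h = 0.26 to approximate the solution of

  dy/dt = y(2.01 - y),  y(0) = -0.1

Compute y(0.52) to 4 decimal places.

Euler: y_{n+1} = y_n + h·f(t_n, y_n).
t=0.000000, y=-0.100000: f=-0.211000 → y ← -0.100000 + 0.26·(-0.211000) = -0.154860
t=0.260000, y=-0.154860: f=-0.335250 → y ← -0.154860 + 0.26·(-0.335250) = -0.242025
y(0.52) ≈ -0.2420

-0.2420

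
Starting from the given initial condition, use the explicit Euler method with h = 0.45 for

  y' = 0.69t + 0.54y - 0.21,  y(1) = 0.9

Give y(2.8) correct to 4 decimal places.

4.3639

Euler: y_{n+1} = y_n + h·f(t_n, y_n).
t=1.000000, y=0.900000: f=0.966000 → y ← 0.900000 + 0.45·0.966000 = 1.334700
t=1.450000, y=1.334700: f=1.511238 → y ← 1.334700 + 0.45·1.511238 = 2.014757
t=1.900000, y=2.014757: f=2.188969 → y ← 2.014757 + 0.45·2.188969 = 2.999793
t=2.350000, y=2.999793: f=3.031388 → y ← 2.999793 + 0.45·3.031388 = 4.363918
y(2.8) ≈ 4.3639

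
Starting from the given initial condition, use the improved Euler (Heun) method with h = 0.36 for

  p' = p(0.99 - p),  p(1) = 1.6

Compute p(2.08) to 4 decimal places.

Heun: k1 = f(s_n, p_n); k2 = f(s_n + h, p_n + h·k1); p_{n+1} = p_n + (h/2)·(k1 + k2).
s=1.000000, p=1.600000:
  k1 = f(1.000000, 1.600000) = -0.976000
  k2 = f(1.360000, 1.248640) = -0.322948
  p ← 1.600000 + (0.36/2)·(-0.976000 + (-0.322948)) = 1.366189
s=1.360000, p=1.366189:
  k1 = f(1.360000, 1.366189) = -0.513946
  k2 = f(1.720000, 1.181169) = -0.225803
  p ← 1.366189 + (0.36/2)·(-0.513946 + (-0.225803)) = 1.233035
s=1.720000, p=1.233035:
  k1 = f(1.720000, 1.233035) = -0.299670
  k2 = f(2.080000, 1.125153) = -0.152068
  p ← 1.233035 + (0.36/2)·(-0.299670 + (-0.152068)) = 1.151722
p(2.08) ≈ 1.1517

1.1517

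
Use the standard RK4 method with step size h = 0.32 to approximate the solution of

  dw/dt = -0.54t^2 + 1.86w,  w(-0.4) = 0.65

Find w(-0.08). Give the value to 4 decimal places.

RK4: k1 = f(t_n, w_n); k2 = f(t_n + h/2, w_n + (h/2)·k1); k3 = f(t_n + h/2, w_n + (h/2)·k2); k4 = f(t_n + h, w_n + h·k3); w_{n+1} = w_n + (h/6)·(k1 + 2k2 + 2k3 + k4).
t=-0.400000, w=0.650000:
  k1 = f(-0.400000, 0.650000) = 1.122600
  k2 = f(-0.240000, 0.829616) = 1.511982
  k3 = f(-0.240000, 0.891917) = 1.627862
  k4 = f(-0.080000, 1.170916) = 2.174447
  w ← 0.650000 + (0.32/6)·(k1 + 2k2 + 2k3 + k4) = 1.160759
w(-0.08) ≈ 1.1608

1.1608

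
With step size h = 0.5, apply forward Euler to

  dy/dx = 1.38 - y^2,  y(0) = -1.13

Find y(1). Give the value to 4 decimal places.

Euler: y_{n+1} = y_n + h·f(x_n, y_n).
x=0.000000, y=-1.130000: f=0.103100 → y ← -1.130000 + 0.5·0.103100 = -1.078450
x=0.500000, y=-1.078450: f=0.216946 → y ← -1.078450 + 0.5·0.216946 = -0.969977
y(1) ≈ -0.9700

-0.9700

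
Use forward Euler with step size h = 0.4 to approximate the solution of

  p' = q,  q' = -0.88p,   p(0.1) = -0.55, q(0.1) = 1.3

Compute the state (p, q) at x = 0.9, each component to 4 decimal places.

Euler on (p,q): p_{n+1} = p_n + h·p', q_{n+1} = q_n + h·q'.
0.100000: (-0.550000, 1.300000); f=(1.300000, 0.484000) → (-0.030000, 1.493600)
0.500000: (-0.030000, 1.493600); f=(1.493600, 0.026400) → (0.567440, 1.504160)
(p(0.9), q(0.9)) ≈ (0.5674, 1.5042)

0.5674, 1.5042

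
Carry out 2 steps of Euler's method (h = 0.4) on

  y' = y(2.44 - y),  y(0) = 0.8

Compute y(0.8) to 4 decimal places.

Euler: y_{n+1} = y_n + h·f(x_n, y_n).
x=0.000000, y=0.800000: f=1.312000 → y ← 0.800000 + 0.4·1.312000 = 1.324800
x=0.400000, y=1.324800: f=1.477417 → y ← 1.324800 + 0.4·1.477417 = 1.915767
y(0.8) ≈ 1.9158

1.9158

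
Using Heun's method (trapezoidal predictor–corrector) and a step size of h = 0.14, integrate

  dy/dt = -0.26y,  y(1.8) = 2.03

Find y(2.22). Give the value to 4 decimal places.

1.8200

Heun: k1 = f(t_n, y_n); k2 = f(t_n + h, y_n + h·k1); y_{n+1} = y_n + (h/2)·(k1 + k2).
t=1.800000, y=2.030000:
  k1 = f(1.800000, 2.030000) = -0.527800
  k2 = f(1.940000, 1.956108) = -0.508588
  y ← 2.030000 + (0.14/2)·(-0.527800 + (-0.508588)) = 1.957453
t=1.940000, y=1.957453:
  k1 = f(1.940000, 1.957453) = -0.508938
  k2 = f(2.080000, 1.886202) = -0.490412
  y ← 1.957453 + (0.14/2)·(-0.508938 + (-0.490412)) = 1.887498
t=2.080000, y=1.887498:
  k1 = f(2.080000, 1.887498) = -0.490750
  k2 = f(2.220000, 1.818793) = -0.472886
  y ← 1.887498 + (0.14/2)·(-0.490750 + (-0.472886)) = 1.820044
y(2.22) ≈ 1.8200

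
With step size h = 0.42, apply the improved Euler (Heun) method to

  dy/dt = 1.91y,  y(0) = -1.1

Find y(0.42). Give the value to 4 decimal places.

Heun: k1 = f(t_n, y_n); k2 = f(t_n + h, y_n + h·k1); y_{n+1} = y_n + (h/2)·(k1 + k2).
t=0.000000, y=-1.100000:
  k1 = f(0.000000, -1.100000) = -2.101000
  k2 = f(0.420000, -1.982420) = -3.786422
  y ← -1.100000 + (0.42/2)·(-2.101000 + (-3.786422)) = -2.336359
y(0.42) ≈ -2.3364

-2.3364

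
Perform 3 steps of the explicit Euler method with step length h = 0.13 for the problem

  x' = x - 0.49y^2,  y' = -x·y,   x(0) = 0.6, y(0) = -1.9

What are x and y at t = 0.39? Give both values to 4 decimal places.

0.1778, -1.5831

Euler on (x,y): x_{n+1} = x_n + h·x', y_{n+1} = y_n + h·y'.
0.000000: (0.600000, -1.900000); f=(-1.168900, 1.140000) → (0.448043, -1.751800)
0.130000: (0.448043, -1.751800); f=(-1.055671, 0.784882) → (0.310806, -1.649765)
0.260000: (0.310806, -1.649765); f=(-1.022840, 0.512757) → (0.177837, -1.583107)
(x(0.39), y(0.39)) ≈ (0.1778, -1.5831)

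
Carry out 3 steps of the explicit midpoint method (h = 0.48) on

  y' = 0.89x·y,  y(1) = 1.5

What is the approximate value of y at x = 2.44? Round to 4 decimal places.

11.3107

Midpoint: k1 = f(x_n, y_n); k2 = f(x_n + h/2, y_n + (h/2)·k1); y_{n+1} = y_n + h·k2.
x=1.000000, y=1.500000:
  k1 = f(1.000000, 1.500000) = 1.335000
  k2 = f(1.240000, 1.820400) = 2.008993
  y ← 1.500000 + 0.48·2.008993 = 2.464317
x=1.480000, y=2.464317:
  k1 = f(1.480000, 2.464317) = 3.245998
  k2 = f(1.720000, 3.243356) = 4.964930
  y ← 2.464317 + 0.48·4.964930 = 4.847483
x=1.960000, y=4.847483:
  k1 = f(1.960000, 4.847483) = 8.455950
  k2 = f(2.200000, 6.876911) = 13.464992
  y ← 4.847483 + 0.48·13.464992 = 11.310679
y(2.44) ≈ 11.3107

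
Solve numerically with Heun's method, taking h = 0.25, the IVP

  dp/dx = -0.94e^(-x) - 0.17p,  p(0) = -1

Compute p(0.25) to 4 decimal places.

-1.1624

Heun: k1 = f(x_n, p_n); k2 = f(x_n + h, p_n + h·k1); p_{n+1} = p_n + (h/2)·(k1 + k2).
x=0.000000, p=-1.000000:
  k1 = f(0.000000, -1.000000) = -0.770000
  k2 = f(0.250000, -1.192500) = -0.529348
  p ← -1.000000 + (0.25/2)·(-0.770000 + (-0.529348)) = -1.162418
p(0.25) ≈ -1.1624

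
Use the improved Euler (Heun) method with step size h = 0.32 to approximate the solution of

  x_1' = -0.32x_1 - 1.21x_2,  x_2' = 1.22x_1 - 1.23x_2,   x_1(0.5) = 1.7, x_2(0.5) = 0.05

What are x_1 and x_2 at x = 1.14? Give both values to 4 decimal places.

Heun on (x_1,x_2): k1 = f(x_n, state_n); k2 = f(x_n + h, state_n + h·k1); state_{n+1} = state_n + (h/2)·(k1 + k2).
0.500000: (1.700000, 0.050000)
  k1 = (-0.604500, 2.012500)
  predictor → (1.506560, 0.694000)
  k2 = (-1.321839, 0.984383)
  → (1.391786, 0.529501)
0.820000: (1.391786, 0.529501)
  k1 = (-1.086068, 1.046692)
  predictor → (1.044244, 0.864443)
  k2 = (-1.380134, 0.210713)
  → (0.997193, 0.730686)
(x_1(1.14), x_2(1.14)) ≈ (0.9972, 0.7307)

0.9972, 0.7307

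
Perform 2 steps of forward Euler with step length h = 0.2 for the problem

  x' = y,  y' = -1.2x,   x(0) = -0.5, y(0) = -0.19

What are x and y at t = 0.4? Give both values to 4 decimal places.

-0.5520, 0.0591

Euler on (x,y): x_{n+1} = x_n + h·x', y_{n+1} = y_n + h·y'.
0.000000: (-0.500000, -0.190000); f=(-0.190000, 0.600000) → (-0.538000, -0.070000)
0.200000: (-0.538000, -0.070000); f=(-0.070000, 0.645600) → (-0.552000, 0.059120)
(x(0.4), y(0.4)) ≈ (-0.5520, 0.0591)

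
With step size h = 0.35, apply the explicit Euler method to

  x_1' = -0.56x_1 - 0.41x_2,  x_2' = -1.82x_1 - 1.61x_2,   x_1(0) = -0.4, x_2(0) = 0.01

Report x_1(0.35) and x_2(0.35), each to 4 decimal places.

-0.3230, 0.2592

Euler on (x_1,x_2): x_1_{n+1} = x_1_n + h·x_1', x_2_{n+1} = x_2_n + h·x_2'.
0.000000: (-0.400000, 0.010000); f=(0.219900, 0.711900) → (-0.323035, 0.259165)
(x_1(0.35), x_2(0.35)) ≈ (-0.3230, 0.2592)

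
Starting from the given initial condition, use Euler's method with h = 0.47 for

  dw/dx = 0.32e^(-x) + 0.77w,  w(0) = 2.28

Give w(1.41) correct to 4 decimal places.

6.2250

Euler: w_{n+1} = w_n + h·f(x_n, w_n).
x=0.000000, w=2.280000: f=2.075600 → w ← 2.280000 + 0.47·2.075600 = 3.255532
x=0.470000, w=3.255532: f=2.706760 → w ← 3.255532 + 0.47·2.706760 = 4.527709
x=0.940000, w=4.527709: f=3.611337 → w ← 4.527709 + 0.47·3.611337 = 6.225038
w(1.41) ≈ 6.2250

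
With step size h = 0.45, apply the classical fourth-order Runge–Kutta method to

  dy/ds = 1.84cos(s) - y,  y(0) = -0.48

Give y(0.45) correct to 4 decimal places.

0.3355

RK4: k1 = f(s_n, y_n); k2 = f(s_n + h/2, y_n + (h/2)·k1); k3 = f(s_n + h/2, y_n + (h/2)·k2); k4 = f(s_n + h, y_n + h·k3); y_{n+1} = y_n + (h/6)·(k1 + 2k2 + 2k3 + k4).
s=0.000000, y=-0.480000:
  k1 = f(0.000000, -0.480000) = 2.320000
  k2 = f(0.225000, 0.042000) = 1.751621
  k3 = f(0.225000, -0.085885) = 1.879506
  k4 = f(0.450000, 0.365778) = 1.291045
  y ← -0.480000 + (0.45/6)·(k1 + 2k2 + 2k3 + k4) = 0.335497
y(0.45) ≈ 0.3355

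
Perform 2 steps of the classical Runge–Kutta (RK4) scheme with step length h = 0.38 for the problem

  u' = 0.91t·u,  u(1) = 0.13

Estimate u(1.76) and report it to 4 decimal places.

0.3375

RK4: k1 = f(t_n, u_n); k2 = f(t_n + h/2, u_n + (h/2)·k1); k3 = f(t_n + h/2, u_n + (h/2)·k2); k4 = f(t_n + h, u_n + h·k3); u_{n+1} = u_n + (h/6)·(k1 + 2k2 + 2k3 + k4).
t=1.000000, u=0.130000:
  k1 = f(1.000000, 0.130000) = 0.118300
  k2 = f(1.190000, 0.152477) = 0.165117
  k3 = f(1.190000, 0.161372) = 0.174750
  k4 = f(1.380000, 0.196405) = 0.246645
  u ← 0.130000 + (0.38/6)·(k1 + 2k2 + 2k3 + k4) = 0.196163
t=1.380000, u=0.196163:
  k1 = f(1.380000, 0.196163) = 0.246342
  k2 = f(1.570000, 0.242968) = 0.347128
  k3 = f(1.570000, 0.262117) = 0.374487
  k4 = f(1.760000, 0.338468) = 0.542091
  u ← 0.196163 + (0.38/6)·(k1 + 2k2 + 2k3 + k4) = 0.337502
u(1.76) ≈ 0.3375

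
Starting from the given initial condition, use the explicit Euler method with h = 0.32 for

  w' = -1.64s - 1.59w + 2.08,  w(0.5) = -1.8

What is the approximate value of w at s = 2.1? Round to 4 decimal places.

-0.3018

Euler: w_{n+1} = w_n + h·f(s_n, w_n).
s=0.500000, w=-1.800000: f=4.122000 → w ← -1.800000 + 0.32·4.122000 = -0.480960
s=0.820000, w=-0.480960: f=1.499926 → w ← -0.480960 + 0.32·1.499926 = -0.000984
s=1.140000, w=-0.000984: f=0.211964 → w ← -0.000984 + 0.32·0.211964 = 0.066845
s=1.460000, w=0.066845: f=-0.420683 → w ← 0.066845 + 0.32·(-0.420683) = -0.067774
s=1.780000, w=-0.067774: f=-0.731440 → w ← -0.067774 + 0.32·(-0.731440) = -0.301834
w(2.1) ≈ -0.3018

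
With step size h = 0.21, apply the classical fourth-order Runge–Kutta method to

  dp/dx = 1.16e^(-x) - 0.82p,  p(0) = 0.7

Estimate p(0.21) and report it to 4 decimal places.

0.7905

RK4: k1 = f(x_n, p_n); k2 = f(x_n + h/2, p_n + (h/2)·k1); k3 = f(x_n + h/2, p_n + (h/2)·k2); k4 = f(x_n + h, p_n + h·k3); p_{n+1} = p_n + (h/6)·(k1 + 2k2 + 2k3 + k4).
x=0.000000, p=0.700000:
  k1 = f(0.000000, 0.700000) = 0.586000
  k2 = f(0.105000, 0.761530) = 0.419922
  k3 = f(0.105000, 0.744092) = 0.434221
  k4 = f(0.210000, 0.791186) = 0.291505
  p ← 0.700000 + (0.21/6)·(k1 + 2k2 + 2k3 + k4) = 0.790503
p(0.21) ≈ 0.7905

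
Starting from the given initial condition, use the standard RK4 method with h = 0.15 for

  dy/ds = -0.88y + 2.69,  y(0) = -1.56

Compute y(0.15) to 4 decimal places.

RK4: k1 = f(s_n, y_n); k2 = f(s_n + h/2, y_n + (h/2)·k1); k3 = f(s_n + h/2, y_n + (h/2)·k2); k4 = f(s_n + h, y_n + h·k3); y_{n+1} = y_n + (h/6)·(k1 + 2k2 + 2k3 + k4).
s=0.000000, y=-1.560000:
  k1 = f(0.000000, -1.560000) = 4.062800
  k2 = f(0.075000, -1.255290) = 3.794655
  k3 = f(0.075000, -1.275401) = 3.812353
  k4 = f(0.150000, -0.988147) = 3.559569
  y ← -1.560000 + (0.15/6)·(k1 + 2k2 + 2k3 + k4) = -0.989090
y(0.15) ≈ -0.9891

-0.9891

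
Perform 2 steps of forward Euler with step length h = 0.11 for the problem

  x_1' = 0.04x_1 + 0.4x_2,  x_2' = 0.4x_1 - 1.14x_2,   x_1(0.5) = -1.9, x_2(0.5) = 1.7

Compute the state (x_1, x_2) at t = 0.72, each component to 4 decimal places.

-1.7799, 1.1466

Euler on (x_1,x_2): x_1_{n+1} = x_1_n + h·x_1', x_2_{n+1} = x_2_n + h·x_2'.
0.500000: (-1.900000, 1.700000); f=(0.604000, -2.698000) → (-1.833560, 1.403220)
0.610000: (-1.833560, 1.403220); f=(0.487946, -2.333095) → (-1.779886, 1.146580)
(x_1(0.72), x_2(0.72)) ≈ (-1.7799, 1.1466)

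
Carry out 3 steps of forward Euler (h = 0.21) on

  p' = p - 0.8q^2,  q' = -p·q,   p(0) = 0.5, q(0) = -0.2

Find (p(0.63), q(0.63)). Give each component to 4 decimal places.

0.8653, -0.1329

Euler on (p,q): p_{n+1} = p_n + h·p', q_{n+1} = q_n + h·q'.
0.000000: (0.500000, -0.200000); f=(0.468000, 0.100000) → (0.598280, -0.179000)
0.210000: (0.598280, -0.179000); f=(0.572647, 0.107092) → (0.718536, -0.156511)
0.420000: (0.718536, -0.156511); f=(0.698939, 0.112459) → (0.865313, -0.132894)
(p(0.63), q(0.63)) ≈ (0.8653, -0.1329)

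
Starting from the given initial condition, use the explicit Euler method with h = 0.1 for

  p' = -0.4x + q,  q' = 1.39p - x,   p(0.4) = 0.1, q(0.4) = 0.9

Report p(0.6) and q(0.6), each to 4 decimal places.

0.2414, 0.8481

Euler on (p,q): p_{n+1} = p_n + h·p', q_{n+1} = q_n + h·q'.
0.400000: (0.100000, 0.900000); f=(0.740000, -0.261000) → (0.174000, 0.873900)
0.500000: (0.174000, 0.873900); f=(0.673900, -0.258140) → (0.241390, 0.848086)
(p(0.6), q(0.6)) ≈ (0.2414, 0.8481)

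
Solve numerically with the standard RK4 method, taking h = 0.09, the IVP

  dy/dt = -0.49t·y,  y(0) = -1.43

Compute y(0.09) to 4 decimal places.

RK4: k1 = f(t_n, y_n); k2 = f(t_n + h/2, y_n + (h/2)·k1); k3 = f(t_n + h/2, y_n + (h/2)·k2); k4 = f(t_n + h, y_n + h·k3); y_{n+1} = y_n + (h/6)·(k1 + 2k2 + 2k3 + k4).
t=0.000000, y=-1.430000:
  k1 = f(0.000000, -1.430000) = 0.000000
  k2 = f(0.045000, -1.430000) = 0.031531
  k3 = f(0.045000, -1.428581) = 0.031500
  k4 = f(0.090000, -1.427165) = 0.062938
  y ← -1.430000 + (0.09/6)·(k1 + 2k2 + 2k3 + k4) = -1.427165
y(0.09) ≈ -1.4272

-1.4272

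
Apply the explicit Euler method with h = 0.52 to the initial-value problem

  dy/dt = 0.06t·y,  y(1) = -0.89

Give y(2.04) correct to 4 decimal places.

Euler: y_{n+1} = y_n + h·f(t_n, y_n).
t=1.000000, y=-0.890000: f=-0.053400 → y ← -0.890000 + 0.52·(-0.053400) = -0.917768
t=1.520000, y=-0.917768: f=-0.083700 → y ← -0.917768 + 0.52·(-0.083700) = -0.961292
y(2.04) ≈ -0.9613

-0.9613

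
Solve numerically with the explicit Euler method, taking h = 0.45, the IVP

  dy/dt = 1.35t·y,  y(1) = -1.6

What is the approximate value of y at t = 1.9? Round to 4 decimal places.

Euler: y_{n+1} = y_n + h·f(t_n, y_n).
t=1.000000, y=-1.600000: f=-2.160000 → y ← -1.600000 + 0.45·(-2.160000) = -2.572000
t=1.450000, y=-2.572000: f=-5.034690 → y ← -2.572000 + 0.45·(-5.034690) = -4.837611
y(1.9) ≈ -4.8376

-4.8376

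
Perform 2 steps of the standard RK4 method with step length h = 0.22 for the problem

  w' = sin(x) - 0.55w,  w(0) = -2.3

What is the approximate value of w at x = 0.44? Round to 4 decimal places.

-1.7177

RK4: k1 = f(x_n, w_n); k2 = f(x_n + h/2, w_n + (h/2)·k1); k3 = f(x_n + h/2, w_n + (h/2)·k2); k4 = f(x_n + h, w_n + h·k3); w_{n+1} = w_n + (h/6)·(k1 + 2k2 + 2k3 + k4).
x=0.000000, w=-2.300000:
  k1 = f(0.000000, -2.300000) = 1.265000
  k2 = f(0.110000, -2.160850) = 1.298246
  k3 = f(0.110000, -2.157193) = 1.296234
  k4 = f(0.220000, -2.014828) = 1.326385
  w ← -2.300000 + (0.22/6)·(k1 + 2k2 + 2k3 + k4) = -2.014721
x=0.220000, w=-2.014721:
  k1 = f(0.220000, -2.014721) = 1.326326
  k2 = f(0.330000, -1.868825) = 1.351897
  k3 = f(0.330000, -1.866012) = 1.350350
  k4 = f(0.440000, -1.717644) = 1.370644
  w ← -2.014721 + (0.22/6)·(k1 + 2k2 + 2k3 + k4) = -1.717667
w(0.44) ≈ -1.7177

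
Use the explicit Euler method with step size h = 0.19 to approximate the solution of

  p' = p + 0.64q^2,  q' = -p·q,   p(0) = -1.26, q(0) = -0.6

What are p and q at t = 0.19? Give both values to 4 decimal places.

Euler on (p,q): p_{n+1} = p_n + h·p', q_{n+1} = q_n + h·q'.
0.000000: (-1.260000, -0.600000); f=(-1.029600, -0.756000) → (-1.455624, -0.743640)
(p(0.19), q(0.19)) ≈ (-1.4556, -0.7436)

-1.4556, -0.7436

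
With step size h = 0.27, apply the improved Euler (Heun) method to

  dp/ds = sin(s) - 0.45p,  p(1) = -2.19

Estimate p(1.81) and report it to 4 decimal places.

Heun: k1 = f(s_n, p_n); k2 = f(s_n + h, p_n + h·k1); p_{n+1} = p_n + (h/2)·(k1 + k2).
s=1.000000, p=-2.190000:
  k1 = f(1.000000, -2.190000) = 1.826971
  k2 = f(1.270000, -1.696718) = 1.718624
  p ← -2.190000 + (0.27/2)·(1.826971 + 1.718624) = -1.711345
s=1.270000, p=-1.711345:
  k1 = f(1.270000, -1.711345) = 1.725206
  k2 = f(1.540000, -1.245539) = 1.560018
  p ← -1.711345 + (0.27/2)·(1.725206 + 1.560018) = -1.267839
s=1.540000, p=-1.267839:
  k1 = f(1.540000, -1.267839) = 1.570054
  k2 = f(1.810000, -0.843925) = 1.351293
  p ← -1.267839 + (0.27/2)·(1.570054 + 1.351293) = -0.873458
p(1.81) ≈ -0.8735

-0.8735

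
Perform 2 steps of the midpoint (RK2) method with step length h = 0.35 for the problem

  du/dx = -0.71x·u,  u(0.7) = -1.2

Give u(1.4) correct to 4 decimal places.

Midpoint: k1 = f(x_n, u_n); k2 = f(x_n + h/2, u_n + (h/2)·k1); u_{n+1} = u_n + h·k2.
x=0.700000, u=-1.200000:
  k1 = f(0.700000, -1.200000) = 0.596400
  k2 = f(0.875000, -1.095630) = 0.680660
  u ← -1.200000 + 0.35·0.680660 = -0.961769
x=1.050000, u=-0.961769:
  k1 = f(1.050000, -0.961769) = 0.716999
  k2 = f(1.225000, -0.836294) = 0.727367
  u ← -0.961769 + 0.35·0.727367 = -0.707191
u(1.4) ≈ -0.7072

-0.7072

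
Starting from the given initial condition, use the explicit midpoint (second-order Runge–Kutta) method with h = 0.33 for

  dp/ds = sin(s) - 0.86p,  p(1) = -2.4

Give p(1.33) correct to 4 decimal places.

-1.5517

Midpoint: k1 = f(s_n, p_n); k2 = f(s_n + h/2, p_n + (h/2)·k1); p_{n+1} = p_n + h·k2.
s=1.000000, p=-2.400000:
  k1 = f(1.000000, -2.400000) = 2.905471
  k2 = f(1.165000, -1.920597) = 2.570502
  p ← -2.400000 + 0.33·2.570502 = -1.551734
p(1.33) ≈ -1.5517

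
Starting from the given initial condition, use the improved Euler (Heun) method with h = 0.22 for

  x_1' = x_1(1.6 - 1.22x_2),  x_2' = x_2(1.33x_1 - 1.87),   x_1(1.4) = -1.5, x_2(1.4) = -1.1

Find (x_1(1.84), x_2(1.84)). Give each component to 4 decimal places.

-3.7051, -0.2876

Heun on (x_1,x_2): k1 = f(x_n, state_n); k2 = f(x_n + h, state_n + h·k1); state_{n+1} = state_n + (h/2)·(k1 + k2).
1.400000: (-1.500000, -1.100000)
  k1 = (-4.413000, 4.251500)
  predictor → (-2.470860, -0.164670)
  k2 = (-4.449765, 0.849079)
  → (-2.474904, -0.538936)
1.620000: (-2.474904, -0.538936)
  k1 = (-5.587102, 2.781786)
  predictor → (-3.704067, 0.073057)
  k2 = (-5.596367, -0.496522)
  → (-3.705086, -0.287557)
(x_1(1.84), x_2(1.84)) ≈ (-3.7051, -0.2876)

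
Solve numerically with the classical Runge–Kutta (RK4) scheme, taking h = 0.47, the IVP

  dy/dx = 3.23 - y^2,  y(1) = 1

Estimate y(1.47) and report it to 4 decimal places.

1.5840

RK4: k1 = f(x_n, y_n); k2 = f(x_n + h/2, y_n + (h/2)·k1); k3 = f(x_n + h/2, y_n + (h/2)·k2); k4 = f(x_n + h, y_n + h·k3); y_{n+1} = y_n + (h/6)·(k1 + 2k2 + 2k3 + k4).
x=1.000000, y=1.000000:
  k1 = f(1.000000, 1.000000) = 2.230000
  k2 = f(1.235000, 1.524050) = 0.907272
  k3 = f(1.235000, 1.213209) = 1.758124
  k4 = f(1.470000, 1.826318) = -0.105439
  y ← 1.000000 + (0.47/6)·(k1 + 2k2 + 2k3 + k4) = 1.584003
y(1.47) ≈ 1.5840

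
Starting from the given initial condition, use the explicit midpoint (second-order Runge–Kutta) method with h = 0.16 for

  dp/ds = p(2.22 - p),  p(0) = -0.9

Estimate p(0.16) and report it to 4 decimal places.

Midpoint: k1 = f(s_n, p_n); k2 = f(s_n + h/2, p_n + (h/2)·k1); p_{n+1} = p_n + h·k2.
s=0.000000, p=-0.900000:
  k1 = f(0.000000, -0.900000) = -2.808000
  k2 = f(0.080000, -1.124640) = -3.761516
  p ← -0.900000 + 0.16·(-3.761516) = -1.501843
p(0.16) ≈ -1.5018

-1.5018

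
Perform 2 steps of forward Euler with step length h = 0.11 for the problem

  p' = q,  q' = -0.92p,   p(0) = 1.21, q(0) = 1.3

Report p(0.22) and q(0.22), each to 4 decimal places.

1.4825, 1.0406

Euler on (p,q): p_{n+1} = p_n + h·p', q_{n+1} = q_n + h·q'.
0.000000: (1.210000, 1.300000); f=(1.300000, -1.113200) → (1.353000, 1.177548)
0.110000: (1.353000, 1.177548); f=(1.177548, -1.244760) → (1.482530, 1.040624)
(p(0.22), q(0.22)) ≈ (1.4825, 1.0406)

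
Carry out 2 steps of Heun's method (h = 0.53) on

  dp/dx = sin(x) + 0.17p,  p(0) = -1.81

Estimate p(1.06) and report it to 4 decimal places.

Heun: k1 = f(x_n, p_n); k2 = f(x_n + h, p_n + h·k1); p_{n+1} = p_n + (h/2)·(k1 + k2).
x=0.000000, p=-1.810000:
  k1 = f(0.000000, -1.810000) = -0.307700
  k2 = f(0.530000, -1.973081) = 0.170110
  p ← -1.810000 + (0.53/2)·(-0.307700 + 0.170110) = -1.846461
x=0.530000, p=-1.846461:
  k1 = f(0.530000, -1.846461) = 0.191635
  k2 = f(1.060000, -1.744895) = 0.575723
  p ← -1.846461 + (0.53/2)·(0.191635 + 0.575723) = -1.643112
p(1.06) ≈ -1.6431

-1.6431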